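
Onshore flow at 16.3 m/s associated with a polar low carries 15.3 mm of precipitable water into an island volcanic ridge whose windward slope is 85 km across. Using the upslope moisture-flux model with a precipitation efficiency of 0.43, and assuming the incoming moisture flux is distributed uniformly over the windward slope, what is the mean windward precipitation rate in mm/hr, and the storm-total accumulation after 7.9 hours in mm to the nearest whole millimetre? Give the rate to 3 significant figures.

R ≈ 4.54 mm/hr; total ≈ 36 mm

Incoming column moisture flux per unit ridge length: F = V × PW = 16.3 × 15.3 = 249.39 mm·m/s.
Spread over the 85 km slope with efficiency ε = 0.43: R = ε·F/W = 0.43 × 249.39 / 85000 m = 1.262e-03 mm/s.
R = 1.262e-03 × 3600 = 4.54 mm/hr.
Over 7.9 h: total = 4.54 × 7.9 = 35.866 ≈ 36 mm.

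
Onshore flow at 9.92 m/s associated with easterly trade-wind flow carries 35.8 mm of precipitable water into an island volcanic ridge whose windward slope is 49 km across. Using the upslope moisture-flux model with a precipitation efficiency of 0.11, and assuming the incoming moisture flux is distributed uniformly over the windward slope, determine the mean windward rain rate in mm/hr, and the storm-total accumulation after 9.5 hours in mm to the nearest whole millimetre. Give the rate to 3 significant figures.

R ≈ 2.87 mm/hr; total ≈ 27 mm

Incoming column moisture flux per unit ridge length: F = V × PW = 9.92 × 35.8 = 355.136 mm·m/s.
Spread over the 49 km slope with efficiency ε = 0.11: R = ε·F/W = 0.11 × 355.136 / 49000 m = 7.972e-04 mm/s.
R = 7.972e-04 × 3600 = 2.87 mm/hr.
Over 9.5 h: total = 2.87 × 9.5 = 27.265 ≈ 27 mm.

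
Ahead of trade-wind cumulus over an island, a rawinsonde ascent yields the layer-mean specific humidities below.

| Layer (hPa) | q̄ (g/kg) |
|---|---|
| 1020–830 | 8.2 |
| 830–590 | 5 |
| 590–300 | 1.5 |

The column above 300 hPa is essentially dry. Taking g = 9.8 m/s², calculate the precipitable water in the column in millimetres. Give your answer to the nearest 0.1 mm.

Precipitable water is the column-integrated vapour mass per unit area: PW = (1/g) Σ q̄ Δp, with q in kg/kg and Δp in Pa (1 kg/m² of water = 1 mm).
Layer 1020–830 hPa: Δp = 190 hPa = 19000 Pa, q̄ = 0.0082 kg/kg → 0.0082 × 19000 / 9.8 = 15.90 mm
Layer 830–590 hPa: Δp = 240 hPa = 24000 Pa, q̄ = 0.005 kg/kg → 0.005 × 24000 / 9.8 = 12.24 mm
Layer 590–300 hPa: Δp = 290 hPa = 29000 Pa, q̄ = 0.0015 kg/kg → 0.0015 × 29000 / 9.8 = 4.44 mm
PW = 15.90 + 12.24 + 4.44 = 32.58 ≈ 32.6 mm.

PW ≈ 32.6 mm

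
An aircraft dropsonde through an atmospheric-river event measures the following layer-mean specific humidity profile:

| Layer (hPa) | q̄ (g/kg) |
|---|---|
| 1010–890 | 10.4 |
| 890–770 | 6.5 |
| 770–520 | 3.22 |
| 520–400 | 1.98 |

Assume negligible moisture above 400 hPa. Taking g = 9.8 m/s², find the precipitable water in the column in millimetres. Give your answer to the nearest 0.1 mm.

PW ≈ 31.3 mm

Precipitable water is the column-integrated vapour mass per unit area: PW = (1/g) Σ q̄ Δp, with q in kg/kg and Δp in Pa (1 kg/m² of water = 1 mm).
Layer 1010–890 hPa: Δp = 120 hPa = 12000 Pa, q̄ = 0.0104 kg/kg → 0.0104 × 12000 / 9.8 = 12.73 mm
Layer 890–770 hPa: Δp = 120 hPa = 12000 Pa, q̄ = 0.0065 kg/kg → 0.0065 × 12000 / 9.8 = 7.96 mm
Layer 770–520 hPa: Δp = 250 hPa = 25000 Pa, q̄ = 0.00322 kg/kg → 0.00322 × 25000 / 9.8 = 8.21 mm
Layer 520–400 hPa: Δp = 120 hPa = 12000 Pa, q̄ = 0.00198 kg/kg → 0.00198 × 12000 / 9.8 = 2.42 mm
PW = 12.73 + 7.96 + 8.21 + 2.42 = 31.32 ≈ 31.3 mm.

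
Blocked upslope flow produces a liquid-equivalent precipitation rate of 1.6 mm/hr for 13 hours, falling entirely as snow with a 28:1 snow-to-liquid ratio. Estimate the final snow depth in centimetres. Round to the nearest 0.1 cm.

snow depth ≈ 58.2 cm

Liquid-equivalent depth = 1.6 × 13 = 20.8 mm.
Snow depth = 20.8 mm × 28 = 582.4 mm = 58.2 cm.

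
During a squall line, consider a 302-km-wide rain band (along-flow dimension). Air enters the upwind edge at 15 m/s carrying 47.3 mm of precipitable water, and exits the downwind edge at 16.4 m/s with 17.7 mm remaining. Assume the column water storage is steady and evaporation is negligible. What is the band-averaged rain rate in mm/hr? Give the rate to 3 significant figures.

R ≈ 5.00 mm/hr

Column moisture flux per unit crosswind length is F = V × PW.
Inflow: F_in = 15 × 47.3 = 709.5 mm·m/s
Outflow: F_out = 16.4 × 17.7 = 290.28 mm·m/s
Steady-state rate R = (F_in − F_out)/L = (709.5 − 290.28) / 302000 m = 1.388e-03 mm/s.
R = 1.388e-03 × 3600 = 5.00 mm/hr.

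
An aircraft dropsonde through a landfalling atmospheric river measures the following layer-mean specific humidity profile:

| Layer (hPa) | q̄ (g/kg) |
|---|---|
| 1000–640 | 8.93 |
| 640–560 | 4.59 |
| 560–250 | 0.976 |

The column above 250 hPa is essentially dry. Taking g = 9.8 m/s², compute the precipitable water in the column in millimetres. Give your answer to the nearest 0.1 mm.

Precipitable water is the column-integrated vapour mass per unit area: PW = (1/g) Σ q̄ Δp, with q in kg/kg and Δp in Pa (1 kg/m² of water = 1 mm).
Layer 1000–640 hPa: Δp = 360 hPa = 36000 Pa, q̄ = 0.00893 kg/kg → 0.00893 × 36000 / 9.8 = 32.80 mm
Layer 640–560 hPa: Δp = 80 hPa = 8000 Pa, q̄ = 0.00459 kg/kg → 0.00459 × 8000 / 9.8 = 3.75 mm
Layer 560–250 hPa: Δp = 310 hPa = 31000 Pa, q̄ = 0.000976 kg/kg → 0.000976 × 31000 / 9.8 = 3.09 mm
PW = 32.80 + 3.75 + 3.09 = 39.64 ≈ 39.6 mm.

PW ≈ 39.6 mm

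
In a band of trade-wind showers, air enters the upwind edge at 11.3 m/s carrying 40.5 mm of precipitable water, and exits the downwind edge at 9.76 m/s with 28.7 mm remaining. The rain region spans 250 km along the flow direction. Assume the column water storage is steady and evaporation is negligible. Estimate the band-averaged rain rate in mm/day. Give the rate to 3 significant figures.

Column moisture flux per unit crosswind length is F = V × PW.
Inflow: F_in = 11.3 × 40.5 = 457.65 mm·m/s
Outflow: F_out = 9.76 × 28.7 = 280.112 mm·m/s
Steady-state rate R = (F_in − F_out)/L = (457.65 − 280.112) / 250000 m = 7.102e-04 mm/s.
R = 7.102e-04 × 3600 × 24 = 61.4 mm/day.

R ≈ 61.4 mm/day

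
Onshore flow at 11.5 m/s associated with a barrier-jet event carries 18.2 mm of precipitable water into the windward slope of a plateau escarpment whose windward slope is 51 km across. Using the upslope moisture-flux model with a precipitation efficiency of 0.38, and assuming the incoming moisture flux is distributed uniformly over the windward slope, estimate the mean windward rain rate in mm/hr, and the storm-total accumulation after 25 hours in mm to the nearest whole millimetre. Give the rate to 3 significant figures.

R ≈ 5.61 mm/hr; total ≈ 140 mm

Incoming column moisture flux per unit ridge length: F = V × PW = 11.5 × 18.2 = 209.3 mm·m/s.
Spread over the 51 km slope with efficiency ε = 0.38: R = ε·F/W = 0.38 × 209.3 / 51000 m = 1.559e-03 mm/s.
R = 1.559e-03 × 3600 = 5.61 mm/hr.
Over 25 h: total = 5.61 × 25 = 140.25 ≈ 140 mm.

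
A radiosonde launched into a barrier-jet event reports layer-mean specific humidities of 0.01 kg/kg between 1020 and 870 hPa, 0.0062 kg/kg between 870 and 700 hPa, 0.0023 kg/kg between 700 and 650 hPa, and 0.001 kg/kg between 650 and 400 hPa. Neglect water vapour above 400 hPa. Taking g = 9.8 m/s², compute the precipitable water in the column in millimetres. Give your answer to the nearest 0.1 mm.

PW ≈ 29.8 mm

Precipitable water is the column-integrated vapour mass per unit area: PW = (1/g) Σ q̄ Δp, with q in kg/kg and Δp in Pa (1 kg/m² of water = 1 mm).
Layer 1020–870 hPa: Δp = 150 hPa = 15000 Pa, q̄ = 0.01 kg/kg → 0.01 × 15000 / 9.8 = 15.31 mm
Layer 870–700 hPa: Δp = 170 hPa = 17000 Pa, q̄ = 0.0062 kg/kg → 0.0062 × 17000 / 9.8 = 10.76 mm
Layer 700–650 hPa: Δp = 50 hPa = 5000 Pa, q̄ = 0.0023 kg/kg → 0.0023 × 5000 / 9.8 = 1.17 mm
Layer 650–400 hPa: Δp = 250 hPa = 25000 Pa, q̄ = 0.001 kg/kg → 0.001 × 25000 / 9.8 = 2.55 mm
PW = 15.31 + 10.76 + 1.17 + 2.55 = 29.79 ≈ 29.8 mm.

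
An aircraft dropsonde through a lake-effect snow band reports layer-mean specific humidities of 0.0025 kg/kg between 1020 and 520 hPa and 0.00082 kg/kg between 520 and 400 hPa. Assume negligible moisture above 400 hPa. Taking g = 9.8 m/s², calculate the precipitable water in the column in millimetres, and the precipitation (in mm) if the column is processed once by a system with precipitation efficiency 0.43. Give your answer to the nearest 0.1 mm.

Precipitable water is the column-integrated vapour mass per unit area: PW = (1/g) Σ q̄ Δp, with q in kg/kg and Δp in Pa (1 kg/m² of water = 1 mm).
Layer 1020–520 hPa: Δp = 500 hPa = 50000 Pa, q̄ = 0.0025 kg/kg → 0.0025 × 50000 / 9.8 = 12.76 mm
Layer 520–400 hPa: Δp = 120 hPa = 12000 Pa, q̄ = 0.00082 kg/kg → 0.00082 × 12000 / 9.8 = 1.00 mm
PW = 12.76 + 1.00 = 13.76 ≈ 13.8 mm.
Precipitation = ε × PW = 0.43 × 13.8 = 5.9 mm.

PW ≈ 13.8 mm; precipitation ≈ 5.9 mm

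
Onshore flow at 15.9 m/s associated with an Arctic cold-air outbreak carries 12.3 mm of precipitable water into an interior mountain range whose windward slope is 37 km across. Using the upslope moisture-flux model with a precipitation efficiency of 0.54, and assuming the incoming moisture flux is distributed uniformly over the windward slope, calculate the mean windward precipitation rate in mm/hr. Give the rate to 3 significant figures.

R ≈ 10.3 mm/hr

Incoming column moisture flux per unit ridge length: F = V × PW = 15.9 × 12.3 = 195.57 mm·m/s.
Spread over the 37 km slope with efficiency ε = 0.54: R = ε·F/W = 0.54 × 195.57 / 37000 m = 2.854e-03 mm/s.
R = 2.854e-03 × 3600 = 10.3 mm/hr.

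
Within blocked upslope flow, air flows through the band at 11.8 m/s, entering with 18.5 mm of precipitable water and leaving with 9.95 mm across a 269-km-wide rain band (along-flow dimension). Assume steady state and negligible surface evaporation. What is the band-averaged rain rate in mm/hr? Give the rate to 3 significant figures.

R ≈ 1.35 mm/hr

Column moisture flux per unit crosswind length is F = V × PW.
Inflow: F_in = 11.8 × 18.5 = 218.3 mm·m/s
Outflow: F_out = 11.8 × 9.95 = 117.41 mm·m/s
Steady-state rate R = (F_in − F_out)/L = (218.3 − 117.41) / 269000 m = 3.751e-04 mm/s.
R = 3.751e-04 × 3600 = 1.35 mm/hr.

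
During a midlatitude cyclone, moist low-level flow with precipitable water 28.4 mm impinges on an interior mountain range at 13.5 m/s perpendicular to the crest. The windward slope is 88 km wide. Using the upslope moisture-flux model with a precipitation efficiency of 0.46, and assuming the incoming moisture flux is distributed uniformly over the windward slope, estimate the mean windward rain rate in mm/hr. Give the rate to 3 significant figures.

R ≈ 7.21 mm/hr

Incoming column moisture flux per unit ridge length: F = V × PW = 13.5 × 28.4 = 383.4 mm·m/s.
Spread over the 88 km slope with efficiency ε = 0.46: R = ε·F/W = 0.46 × 383.4 / 88000 m = 2.004e-03 mm/s.
R = 2.004e-03 × 3600 = 7.21 mm/hr.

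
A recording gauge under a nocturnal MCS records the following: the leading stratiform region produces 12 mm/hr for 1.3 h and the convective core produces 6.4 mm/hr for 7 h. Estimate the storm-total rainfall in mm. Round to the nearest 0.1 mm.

total ≈ 60.4 mm

Total = Σ Rᵢ Δtᵢ = 12 × 1.3 + 6.4 × 7
      = 15.6 + 44.8 = 60.4 mm.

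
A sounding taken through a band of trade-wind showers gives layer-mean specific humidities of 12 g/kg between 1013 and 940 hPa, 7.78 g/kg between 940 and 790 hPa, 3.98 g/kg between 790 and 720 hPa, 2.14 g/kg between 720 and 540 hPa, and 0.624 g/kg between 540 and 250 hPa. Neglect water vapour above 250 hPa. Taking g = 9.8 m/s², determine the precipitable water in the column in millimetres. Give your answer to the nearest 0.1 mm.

Precipitable water is the column-integrated vapour mass per unit area: PW = (1/g) Σ q̄ Δp, with q in kg/kg and Δp in Pa (1 kg/m² of water = 1 mm).
Layer 1013–940 hPa: Δp = 73 hPa = 7300 Pa, q̄ = 0.012 kg/kg → 0.012 × 7300 / 9.8 = 8.94 mm
Layer 940–790 hPa: Δp = 150 hPa = 15000 Pa, q̄ = 0.00778 kg/kg → 0.00778 × 15000 / 9.8 = 11.91 mm
Layer 790–720 hPa: Δp = 70 hPa = 7000 Pa, q̄ = 0.00398 kg/kg → 0.00398 × 7000 / 9.8 = 2.84 mm
Layer 720–540 hPa: Δp = 180 hPa = 18000 Pa, q̄ = 0.00214 kg/kg → 0.00214 × 18000 / 9.8 = 3.93 mm
Layer 540–250 hPa: Δp = 290 hPa = 29000 Pa, q̄ = 0.000624 kg/kg → 0.000624 × 29000 / 9.8 = 1.85 mm
PW = 8.94 + 11.91 + 2.84 + 3.93 + 1.85 = 29.47 ≈ 29.5 mm.

PW ≈ 29.5 mm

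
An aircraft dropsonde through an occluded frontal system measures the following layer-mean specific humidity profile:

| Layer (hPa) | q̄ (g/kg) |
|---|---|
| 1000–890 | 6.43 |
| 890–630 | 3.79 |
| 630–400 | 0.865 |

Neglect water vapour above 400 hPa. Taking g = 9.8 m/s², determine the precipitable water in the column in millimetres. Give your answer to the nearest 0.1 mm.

PW ≈ 19.3 mm

Precipitable water is the column-integrated vapour mass per unit area: PW = (1/g) Σ q̄ Δp, with q in kg/kg and Δp in Pa (1 kg/m² of water = 1 mm).
Layer 1000–890 hPa: Δp = 110 hPa = 11000 Pa, q̄ = 0.00643 kg/kg → 0.00643 × 11000 / 9.8 = 7.22 mm
Layer 890–630 hPa: Δp = 260 hPa = 26000 Pa, q̄ = 0.00379 kg/kg → 0.00379 × 26000 / 9.8 = 10.06 mm
Layer 630–400 hPa: Δp = 230 hPa = 23000 Pa, q̄ = 0.000865 kg/kg → 0.000865 × 23000 / 9.8 = 2.03 mm
PW = 7.22 + 10.06 + 2.03 = 19.31 ≈ 19.3 mm.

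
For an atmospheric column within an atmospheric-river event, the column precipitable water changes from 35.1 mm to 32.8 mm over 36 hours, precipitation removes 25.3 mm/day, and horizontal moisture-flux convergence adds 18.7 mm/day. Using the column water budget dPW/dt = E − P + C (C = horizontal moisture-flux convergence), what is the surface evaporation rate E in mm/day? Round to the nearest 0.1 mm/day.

E ≈ 5.1 mm/day

dPW/dt = (32.8 − 35.1) mm / (36/24 day) = -1.533 mm/day.
E = dPW/dt + P − C = (-1.533) + 25.3 − (18.7) = 5.1 mm/day.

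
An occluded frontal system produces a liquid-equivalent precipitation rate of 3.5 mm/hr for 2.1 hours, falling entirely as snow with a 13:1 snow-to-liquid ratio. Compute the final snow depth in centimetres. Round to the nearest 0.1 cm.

Liquid-equivalent depth = 3.5 × 2.1 = 7.35 mm.
Snow depth = 7.35 mm × 13 = 95.55 mm = 9.6 cm.

snow depth ≈ 9.6 cm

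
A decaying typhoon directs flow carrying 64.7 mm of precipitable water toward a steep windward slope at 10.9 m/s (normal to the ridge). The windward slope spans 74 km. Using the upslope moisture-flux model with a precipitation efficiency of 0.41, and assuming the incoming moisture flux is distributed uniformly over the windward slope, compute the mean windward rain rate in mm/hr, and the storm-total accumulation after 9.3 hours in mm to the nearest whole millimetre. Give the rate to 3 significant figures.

R ≈ 14.1 mm/hr; total ≈ 131 mm

Incoming column moisture flux per unit ridge length: F = V × PW = 10.9 × 64.7 = 705.23 mm·m/s.
Spread over the 74 km slope with efficiency ε = 0.41: R = ε·F/W = 0.41 × 705.23 / 74000 m = 3.907e-03 mm/s.
R = 3.907e-03 × 3600 = 14.1 mm/hr.
Over 9.3 h: total = 14.1 × 9.3 = 131.13 ≈ 131 mm.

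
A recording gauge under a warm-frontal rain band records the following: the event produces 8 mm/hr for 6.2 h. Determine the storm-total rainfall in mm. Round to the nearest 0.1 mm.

total ≈ 49.6 mm

Total = Σ Rᵢ Δtᵢ = 8 × 6.2
      = 49.6 = 49.6 mm.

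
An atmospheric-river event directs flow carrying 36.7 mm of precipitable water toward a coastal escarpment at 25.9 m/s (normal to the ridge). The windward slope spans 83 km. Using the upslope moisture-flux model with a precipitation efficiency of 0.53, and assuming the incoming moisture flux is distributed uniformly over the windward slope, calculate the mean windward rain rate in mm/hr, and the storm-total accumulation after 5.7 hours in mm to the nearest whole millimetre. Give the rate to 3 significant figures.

Incoming column moisture flux per unit ridge length: F = V × PW = 25.9 × 36.7 = 950.53 mm·m/s.
Spread over the 83 km slope with efficiency ε = 0.53: R = ε·F/W = 0.53 × 950.53 / 83000 m = 6.070e-03 mm/s.
R = 6.070e-03 × 3600 = 21.9 mm/hr.
Over 5.7 h: total = 21.9 × 5.7 = 124.83 ≈ 125 mm.

R ≈ 21.9 mm/hr; total ≈ 125 mm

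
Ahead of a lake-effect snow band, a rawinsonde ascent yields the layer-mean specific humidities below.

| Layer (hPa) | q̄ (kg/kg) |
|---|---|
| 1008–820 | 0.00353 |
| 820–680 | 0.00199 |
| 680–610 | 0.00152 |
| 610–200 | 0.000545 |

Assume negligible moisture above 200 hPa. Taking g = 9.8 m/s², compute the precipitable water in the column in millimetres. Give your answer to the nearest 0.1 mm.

PW ≈ 13.0 mm

Precipitable water is the column-integrated vapour mass per unit area: PW = (1/g) Σ q̄ Δp, with q in kg/kg and Δp in Pa (1 kg/m² of water = 1 mm).
Layer 1008–820 hPa: Δp = 188 hPa = 18800 Pa, q̄ = 0.00353 kg/kg → 0.00353 × 18800 / 9.8 = 6.77 mm
Layer 820–680 hPa: Δp = 140 hPa = 14000 Pa, q̄ = 0.00199 kg/kg → 0.00199 × 14000 / 9.8 = 2.84 mm
Layer 680–610 hPa: Δp = 70 hPa = 7000 Pa, q̄ = 0.00152 kg/kg → 0.00152 × 7000 / 9.8 = 1.09 mm
Layer 610–200 hPa: Δp = 410 hPa = 41000 Pa, q̄ = 0.000545 kg/kg → 0.000545 × 41000 / 9.8 = 2.28 mm
PW = 6.77 + 2.84 + 1.09 + 2.28 = 12.98 ≈ 13.0 mm.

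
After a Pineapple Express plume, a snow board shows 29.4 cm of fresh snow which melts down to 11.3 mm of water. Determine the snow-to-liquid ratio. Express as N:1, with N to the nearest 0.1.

Ratio = snow depth / SWE = 294 mm / 11.3 mm = 26.0, i.e. 26.0:1.

ratio ≈ 26.0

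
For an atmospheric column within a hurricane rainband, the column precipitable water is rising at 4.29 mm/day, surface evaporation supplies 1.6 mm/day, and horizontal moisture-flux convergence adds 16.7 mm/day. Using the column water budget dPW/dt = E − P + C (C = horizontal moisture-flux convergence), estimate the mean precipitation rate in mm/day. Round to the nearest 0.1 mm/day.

P ≈ 14.0 mm/day

dPW/dt = +4.29 mm/day.
P = E + C − dPW/dt = 1.6 + (16.7) − (+4.29) = 14.0 mm/day.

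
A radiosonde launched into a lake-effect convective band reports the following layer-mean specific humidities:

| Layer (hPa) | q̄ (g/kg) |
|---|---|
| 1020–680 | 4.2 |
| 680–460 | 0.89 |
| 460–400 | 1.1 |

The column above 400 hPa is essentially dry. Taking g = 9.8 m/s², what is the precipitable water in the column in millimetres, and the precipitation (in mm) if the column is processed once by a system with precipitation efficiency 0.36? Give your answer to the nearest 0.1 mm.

PW ≈ 17.2 mm; precipitation ≈ 6.2 mm

Precipitable water is the column-integrated vapour mass per unit area: PW = (1/g) Σ q̄ Δp, with q in kg/kg and Δp in Pa (1 kg/m² of water = 1 mm).
Layer 1020–680 hPa: Δp = 340 hPa = 34000 Pa, q̄ = 0.0042 kg/kg → 0.0042 × 34000 / 9.8 = 14.57 mm
Layer 680–460 hPa: Δp = 220 hPa = 22000 Pa, q̄ = 0.00089 kg/kg → 0.00089 × 22000 / 9.8 = 2.00 mm
Layer 460–400 hPa: Δp = 60 hPa = 6000 Pa, q̄ = 0.0011 kg/kg → 0.0011 × 6000 / 9.8 = 0.67 mm
PW = 14.57 + 2.00 + 0.67 = 17.24 ≈ 17.2 mm.
Precipitation = ε × PW = 0.36 × 17.2 = 6.2 mm.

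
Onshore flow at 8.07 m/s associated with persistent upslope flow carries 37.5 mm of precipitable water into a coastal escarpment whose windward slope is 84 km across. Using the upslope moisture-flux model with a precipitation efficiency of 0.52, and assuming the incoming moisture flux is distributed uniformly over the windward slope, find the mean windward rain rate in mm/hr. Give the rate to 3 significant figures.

R ≈ 6.74 mm/hr

Incoming column moisture flux per unit ridge length: F = V × PW = 8.07 × 37.5 = 302.625 mm·m/s.
Spread over the 84 km slope with efficiency ε = 0.52: R = ε·F/W = 0.52 × 302.625 / 84000 m = 1.873e-03 mm/s.
R = 1.873e-03 × 3600 = 6.74 mm/hr.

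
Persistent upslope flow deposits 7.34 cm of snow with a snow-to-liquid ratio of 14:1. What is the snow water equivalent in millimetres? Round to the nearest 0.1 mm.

SWE ≈ 5.2 mm

SWE = snow depth / ratio = 7.34 cm / 14 = 0.524 cm = 5.2 mm.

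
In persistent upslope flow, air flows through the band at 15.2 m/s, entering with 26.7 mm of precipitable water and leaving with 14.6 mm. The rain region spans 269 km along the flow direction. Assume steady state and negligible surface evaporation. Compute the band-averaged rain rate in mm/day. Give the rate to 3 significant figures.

R ≈ 59.1 mm/day

Column moisture flux per unit crosswind length is F = V × PW.
Inflow: F_in = 15.2 × 26.7 = 405.84 mm·m/s
Outflow: F_out = 15.2 × 14.6 = 221.92 mm·m/s
Steady-state rate R = (F_in − F_out)/L = (405.84 − 221.92) / 269000 m = 6.837e-04 mm/s.
R = 6.837e-04 × 3600 × 24 = 59.1 mm/day.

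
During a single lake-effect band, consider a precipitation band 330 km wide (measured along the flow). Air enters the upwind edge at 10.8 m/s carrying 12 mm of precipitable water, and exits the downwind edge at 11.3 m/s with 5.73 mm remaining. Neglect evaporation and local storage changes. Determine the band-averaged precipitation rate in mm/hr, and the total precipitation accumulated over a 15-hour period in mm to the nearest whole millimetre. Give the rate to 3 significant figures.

R ≈ 0.707 mm/hr; total ≈ 11 mm

Column moisture flux per unit crosswind length is F = V × PW.
Inflow: F_in = 10.8 × 12 = 129.6 mm·m/s
Outflow: F_out = 11.3 × 5.73 = 64.749 mm·m/s
Steady-state rate R = (F_in − F_out)/L = (129.6 − 64.749) / 330000 m = 1.965e-04 mm/s.
R = 1.965e-04 × 3600 = 0.707 mm/hr.
Over 15 h: total = 0.707 × 15 = 10.605 ≈ 11 mm.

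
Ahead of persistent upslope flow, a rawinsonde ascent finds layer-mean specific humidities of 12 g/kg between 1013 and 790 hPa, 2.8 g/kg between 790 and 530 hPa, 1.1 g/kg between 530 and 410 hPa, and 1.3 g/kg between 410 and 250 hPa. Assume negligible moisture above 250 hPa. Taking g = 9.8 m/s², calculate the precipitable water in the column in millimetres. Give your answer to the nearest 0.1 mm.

Precipitable water is the column-integrated vapour mass per unit area: PW = (1/g) Σ q̄ Δp, with q in kg/kg and Δp in Pa (1 kg/m² of water = 1 mm).
Layer 1013–790 hPa: Δp = 223 hPa = 22300 Pa, q̄ = 0.012 kg/kg → 0.012 × 22300 / 9.8 = 27.31 mm
Layer 790–530 hPa: Δp = 260 hPa = 26000 Pa, q̄ = 0.0028 kg/kg → 0.0028 × 26000 / 9.8 = 7.43 mm
Layer 530–410 hPa: Δp = 120 hPa = 12000 Pa, q̄ = 0.0011 kg/kg → 0.0011 × 12000 / 9.8 = 1.35 mm
Layer 410–250 hPa: Δp = 160 hPa = 16000 Pa, q̄ = 0.0013 kg/kg → 0.0013 × 16000 / 9.8 = 2.12 mm
PW = 27.31 + 7.43 + 1.35 + 2.12 = 38.21 ≈ 38.2 mm.

PW ≈ 38.2 mm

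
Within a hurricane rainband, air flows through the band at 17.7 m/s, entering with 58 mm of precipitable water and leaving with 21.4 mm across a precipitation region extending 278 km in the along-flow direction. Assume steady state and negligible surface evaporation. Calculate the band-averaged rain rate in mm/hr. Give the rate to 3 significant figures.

R ≈ 8.39 mm/hr

Column moisture flux per unit crosswind length is F = V × PW.
Inflow: F_in = 17.7 × 58 = 1026.6 mm·m/s
Outflow: F_out = 17.7 × 21.4 = 378.78 mm·m/s
Steady-state rate R = (F_in − F_out)/L = (1026.6 − 378.78) / 278000 m = 2.330e-03 mm/s.
R = 2.330e-03 × 3600 = 8.39 mm/hr.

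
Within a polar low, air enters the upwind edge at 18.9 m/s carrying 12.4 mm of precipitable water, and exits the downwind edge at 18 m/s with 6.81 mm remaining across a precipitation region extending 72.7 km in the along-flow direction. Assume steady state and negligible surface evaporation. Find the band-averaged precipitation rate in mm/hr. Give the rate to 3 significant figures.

R ≈ 5.54 mm/hr

Column moisture flux per unit crosswind length is F = V × PW.
Inflow: F_in = 18.9 × 12.4 = 234.36 mm·m/s
Outflow: F_out = 18 × 6.81 = 122.58 mm·m/s
Steady-state rate R = (F_in − F_out)/L = (234.36 − 122.58) / 72700 m = 1.538e-03 mm/s.
R = 1.538e-03 × 3600 = 5.54 mm/hr.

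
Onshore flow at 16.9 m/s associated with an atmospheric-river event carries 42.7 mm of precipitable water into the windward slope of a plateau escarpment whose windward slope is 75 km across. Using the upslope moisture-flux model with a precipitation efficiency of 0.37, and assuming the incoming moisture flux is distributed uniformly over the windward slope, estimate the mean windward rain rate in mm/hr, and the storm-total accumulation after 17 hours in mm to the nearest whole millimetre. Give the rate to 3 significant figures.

Incoming column moisture flux per unit ridge length: F = V × PW = 16.9 × 42.7 = 721.63 mm·m/s.
Spread over the 75 km slope with efficiency ε = 0.37: R = ε·F/W = 0.37 × 721.63 / 75000 m = 3.560e-03 mm/s.
R = 3.560e-03 × 3600 = 12.8 mm/hr.
Over 17 h: total = 12.8 × 17 = 217.6 ≈ 218 mm.

R ≈ 12.8 mm/hr; total ≈ 218 mm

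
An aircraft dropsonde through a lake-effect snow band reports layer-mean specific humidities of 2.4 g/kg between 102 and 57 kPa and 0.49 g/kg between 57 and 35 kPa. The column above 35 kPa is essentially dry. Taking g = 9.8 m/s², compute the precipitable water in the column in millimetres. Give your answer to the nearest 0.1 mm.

Precipitable water is the column-integrated vapour mass per unit area: PW = (1/g) Σ q̄ Δp, with q in kg/kg and Δp in Pa (1 kg/m² of water = 1 mm).
Layer 102–57 kPa: Δp = 450 hPa = 45000 Pa, q̄ = 0.0024 kg/kg → 0.0024 × 45000 / 9.8 = 11.02 mm
Layer 57–35 kPa: Δp = 220 hPa = 22000 Pa, q̄ = 0.00049 kg/kg → 0.00049 × 22000 / 9.8 = 1.10 mm
PW = 11.02 + 1.10 = 12.12 ≈ 12.1 mm.

PW ≈ 12.1 mm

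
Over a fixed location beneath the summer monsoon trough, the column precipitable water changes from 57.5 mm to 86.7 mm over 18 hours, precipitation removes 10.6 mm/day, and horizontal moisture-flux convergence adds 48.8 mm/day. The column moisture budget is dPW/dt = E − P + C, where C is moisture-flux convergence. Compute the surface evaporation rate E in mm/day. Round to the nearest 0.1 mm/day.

dPW/dt = (86.7 − 57.5) mm / (18/24 day) = +38.933 mm/day.
E = dPW/dt + P − C = (+38.933) + 10.6 − (48.8) = 0.7 mm/day.

E ≈ 0.7 mm/day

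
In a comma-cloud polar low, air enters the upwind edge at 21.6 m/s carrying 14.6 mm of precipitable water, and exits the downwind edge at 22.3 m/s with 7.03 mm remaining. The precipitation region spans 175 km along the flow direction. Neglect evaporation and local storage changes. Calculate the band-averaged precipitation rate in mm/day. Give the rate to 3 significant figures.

R ≈ 78.3 mm/day

Column moisture flux per unit crosswind length is F = V × PW.
Inflow: F_in = 21.6 × 14.6 = 315.36 mm·m/s
Outflow: F_out = 22.3 × 7.03 = 156.769 mm·m/s
Steady-state rate R = (F_in − F_out)/L = (315.36 − 156.769) / 175000 m = 9.062e-04 mm/s.
R = 9.062e-04 × 3600 × 24 = 78.3 mm/day.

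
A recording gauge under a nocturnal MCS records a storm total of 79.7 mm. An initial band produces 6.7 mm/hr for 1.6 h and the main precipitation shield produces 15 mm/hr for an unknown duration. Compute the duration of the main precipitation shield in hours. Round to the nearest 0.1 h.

duration ≈ 4.6 h

Known phases: 6.7 × 1.6 = 10.72 mm.
Remaining depth = 79.7 − 10.72 = 68.98 mm.
Duration = 68.98 / 15 = 4.6 h.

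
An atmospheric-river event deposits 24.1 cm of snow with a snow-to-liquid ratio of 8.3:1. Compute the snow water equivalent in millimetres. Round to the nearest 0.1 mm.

SWE = snow depth / ratio = 24.1 cm / 8.3 = 2.904 cm = 29.0 mm.

SWE ≈ 29.0 mm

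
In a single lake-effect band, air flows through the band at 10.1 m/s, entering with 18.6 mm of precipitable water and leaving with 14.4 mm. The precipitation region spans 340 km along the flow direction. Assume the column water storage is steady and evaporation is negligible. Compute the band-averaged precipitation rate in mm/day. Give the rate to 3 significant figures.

Column moisture flux per unit crosswind length is F = V × PW.
Inflow: F_in = 10.1 × 18.6 = 187.86 mm·m/s
Outflow: F_out = 10.1 × 14.4 = 145.44 mm·m/s
Steady-state rate R = (F_in − F_out)/L = (187.86 − 145.44) / 340000 m = 1.248e-04 mm/s.
R = 1.248e-04 × 3600 × 24 = 10.8 mm/day.

R ≈ 10.8 mm/day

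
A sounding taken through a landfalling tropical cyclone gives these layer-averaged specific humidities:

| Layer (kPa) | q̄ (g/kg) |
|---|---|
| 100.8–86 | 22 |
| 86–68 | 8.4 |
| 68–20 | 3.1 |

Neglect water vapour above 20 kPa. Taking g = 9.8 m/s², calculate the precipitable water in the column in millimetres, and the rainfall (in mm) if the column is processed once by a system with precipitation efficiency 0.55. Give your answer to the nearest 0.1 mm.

Precipitable water is the column-integrated vapour mass per unit area: PW = (1/g) Σ q̄ Δp, with q in kg/kg and Δp in Pa (1 kg/m² of water = 1 mm).
Layer 100.8–86 kPa: Δp = 148 hPa = 14800 Pa, q̄ = 0.022 kg/kg → 0.022 × 14800 / 9.8 = 33.22 mm
Layer 86–68 kPa: Δp = 180 hPa = 18000 Pa, q̄ = 0.0084 kg/kg → 0.0084 × 18000 / 9.8 = 15.43 mm
Layer 68–20 kPa: Δp = 480 hPa = 48000 Pa, q̄ = 0.0031 kg/kg → 0.0031 × 48000 / 9.8 = 15.18 mm
PW = 33.22 + 15.43 + 15.18 = 63.83 ≈ 63.8 mm.
Rainfall = ε × PW = 0.55 × 63.8 = 35.1 mm.

PW ≈ 63.8 mm; rainfall ≈ 35.1 mm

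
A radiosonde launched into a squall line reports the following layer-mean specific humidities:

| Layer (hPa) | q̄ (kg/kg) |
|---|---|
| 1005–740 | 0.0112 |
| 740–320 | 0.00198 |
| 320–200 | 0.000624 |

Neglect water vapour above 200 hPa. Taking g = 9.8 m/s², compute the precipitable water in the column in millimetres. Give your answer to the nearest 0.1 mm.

Precipitable water is the column-integrated vapour mass per unit area: PW = (1/g) Σ q̄ Δp, with q in kg/kg and Δp in Pa (1 kg/m² of water = 1 mm).
Layer 1005–740 hPa: Δp = 265 hPa = 26500 Pa, q̄ = 0.0112 kg/kg → 0.0112 × 26500 / 9.8 = 30.29 mm
Layer 740–320 hPa: Δp = 420 hPa = 42000 Pa, q̄ = 0.00198 kg/kg → 0.00198 × 42000 / 9.8 = 8.49 mm
Layer 320–200 hPa: Δp = 120 hPa = 12000 Pa, q̄ = 0.000624 kg/kg → 0.000624 × 12000 / 9.8 = 0.76 mm
PW = 30.29 + 8.49 + 0.76 = 39.54 ≈ 39.5 mm.

PW ≈ 39.5 mm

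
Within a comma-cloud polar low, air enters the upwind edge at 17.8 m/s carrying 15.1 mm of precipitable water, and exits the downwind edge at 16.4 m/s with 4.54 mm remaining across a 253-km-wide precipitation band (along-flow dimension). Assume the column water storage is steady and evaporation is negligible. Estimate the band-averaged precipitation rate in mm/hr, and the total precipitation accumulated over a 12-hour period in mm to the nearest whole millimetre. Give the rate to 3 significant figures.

R ≈ 2.77 mm/hr; total ≈ 33 mm

Column moisture flux per unit crosswind length is F = V × PW.
Inflow: F_in = 17.8 × 15.1 = 268.78 mm·m/s
Outflow: F_out = 16.4 × 4.54 = 74.456 mm·m/s
Steady-state rate R = (F_in − F_out)/L = (268.78 − 74.456) / 253000 m = 7.681e-04 mm/s.
R = 7.681e-04 × 3600 = 2.77 mm/hr.
Over 12 h: total = 2.77 × 12 = 33.24 ≈ 33 mm.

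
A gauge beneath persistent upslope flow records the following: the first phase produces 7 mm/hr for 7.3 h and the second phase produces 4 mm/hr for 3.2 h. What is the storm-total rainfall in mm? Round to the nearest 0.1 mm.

total ≈ 63.9 mm

Total = Σ Rᵢ Δtᵢ = 7 × 7.3 + 4 × 3.2
      = 51.1 + 12.8 = 63.9 mm.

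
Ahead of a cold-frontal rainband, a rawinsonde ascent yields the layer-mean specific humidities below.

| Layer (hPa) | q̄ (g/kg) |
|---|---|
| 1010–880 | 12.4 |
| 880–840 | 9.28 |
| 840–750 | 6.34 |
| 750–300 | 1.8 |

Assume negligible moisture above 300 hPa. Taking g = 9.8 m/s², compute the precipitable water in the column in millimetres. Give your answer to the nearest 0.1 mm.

Precipitable water is the column-integrated vapour mass per unit area: PW = (1/g) Σ q̄ Δp, with q in kg/kg and Δp in Pa (1 kg/m² of water = 1 mm).
Layer 1010–880 hPa: Δp = 130 hPa = 13000 Pa, q̄ = 0.0124 kg/kg → 0.0124 × 13000 / 9.8 = 16.45 mm
Layer 880–840 hPa: Δp = 40 hPa = 4000 Pa, q̄ = 0.00928 kg/kg → 0.00928 × 4000 / 9.8 = 3.79 mm
Layer 840–750 hPa: Δp = 90 hPa = 9000 Pa, q̄ = 0.00634 kg/kg → 0.00634 × 9000 / 9.8 = 5.82 mm
Layer 750–300 hPa: Δp = 450 hPa = 45000 Pa, q̄ = 0.0018 kg/kg → 0.0018 × 45000 / 9.8 = 8.27 mm
PW = 16.45 + 3.79 + 5.82 + 8.27 = 34.33 ≈ 34.3 mm.

PW ≈ 34.3 mm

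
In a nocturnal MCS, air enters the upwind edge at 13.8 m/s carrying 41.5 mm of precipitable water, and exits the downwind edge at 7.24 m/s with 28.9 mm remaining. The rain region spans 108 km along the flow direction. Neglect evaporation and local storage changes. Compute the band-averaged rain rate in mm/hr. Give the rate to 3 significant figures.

R ≈ 12.1 mm/hr

Column moisture flux per unit crosswind length is F = V × PW.
Inflow: F_in = 13.8 × 41.5 = 572.7 mm·m/s
Outflow: F_out = 7.24 × 28.9 = 209.236 mm·m/s
Steady-state rate R = (F_in − F_out)/L = (572.7 − 209.236) / 108000 m = 3.365e-03 mm/s.
R = 3.365e-03 × 3600 = 12.1 mm/hr.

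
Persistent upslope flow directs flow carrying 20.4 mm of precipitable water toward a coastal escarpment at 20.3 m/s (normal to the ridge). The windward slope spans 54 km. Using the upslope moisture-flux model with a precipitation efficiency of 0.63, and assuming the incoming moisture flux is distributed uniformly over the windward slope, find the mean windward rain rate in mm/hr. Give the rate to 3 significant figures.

R ≈ 17.4 mm/hr

Incoming column moisture flux per unit ridge length: F = V × PW = 20.3 × 20.4 = 414.12 mm·m/s.
Spread over the 54 km slope with efficiency ε = 0.63: R = ε·F/W = 0.63 × 414.12 / 54000 m = 4.831e-03 mm/s.
R = 4.831e-03 × 3600 = 17.4 mm/hr.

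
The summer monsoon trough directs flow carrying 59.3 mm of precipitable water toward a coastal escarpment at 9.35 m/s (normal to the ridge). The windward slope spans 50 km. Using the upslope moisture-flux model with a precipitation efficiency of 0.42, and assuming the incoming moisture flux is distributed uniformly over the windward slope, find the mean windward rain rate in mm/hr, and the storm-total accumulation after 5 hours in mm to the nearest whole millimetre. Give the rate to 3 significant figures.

R ≈ 16.8 mm/hr; total ≈ 84 mm

Incoming column moisture flux per unit ridge length: F = V × PW = 9.35 × 59.3 = 554.455 mm·m/s.
Spread over the 50 km slope with efficiency ε = 0.42: R = ε·F/W = 0.42 × 554.455 / 50000 m = 4.657e-03 mm/s.
R = 4.657e-03 × 3600 = 16.8 mm/hr.
Over 5 h: total = 16.8 × 5 = 84 mm.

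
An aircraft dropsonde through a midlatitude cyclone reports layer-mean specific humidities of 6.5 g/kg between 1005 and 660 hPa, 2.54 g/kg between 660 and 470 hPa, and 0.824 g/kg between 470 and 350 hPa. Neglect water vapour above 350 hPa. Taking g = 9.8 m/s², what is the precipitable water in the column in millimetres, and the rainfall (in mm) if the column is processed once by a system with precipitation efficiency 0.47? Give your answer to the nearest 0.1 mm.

PW ≈ 28.8 mm; rainfall ≈ 13.5 mm

Precipitable water is the column-integrated vapour mass per unit area: PW = (1/g) Σ q̄ Δp, with q in kg/kg and Δp in Pa (1 kg/m² of water = 1 mm).
Layer 1005–660 hPa: Δp = 345 hPa = 34500 Pa, q̄ = 0.0065 kg/kg → 0.0065 × 34500 / 9.8 = 22.88 mm
Layer 660–470 hPa: Δp = 190 hPa = 19000 Pa, q̄ = 0.00254 kg/kg → 0.00254 × 19000 / 9.8 = 4.92 mm
Layer 470–350 hPa: Δp = 120 hPa = 12000 Pa, q̄ = 0.000824 kg/kg → 0.000824 × 12000 / 9.8 = 1.01 mm
PW = 22.88 + 4.92 + 1.01 = 28.81 ≈ 28.8 mm.
Rainfall = ε × PW = 0.47 × 28.8 = 13.5 mm.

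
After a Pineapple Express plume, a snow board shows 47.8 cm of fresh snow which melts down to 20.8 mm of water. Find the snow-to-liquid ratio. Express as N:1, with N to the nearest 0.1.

Ratio = snow depth / SWE = 478 mm / 20.8 mm = 23.0, i.e. 23.0:1.

ratio ≈ 23.0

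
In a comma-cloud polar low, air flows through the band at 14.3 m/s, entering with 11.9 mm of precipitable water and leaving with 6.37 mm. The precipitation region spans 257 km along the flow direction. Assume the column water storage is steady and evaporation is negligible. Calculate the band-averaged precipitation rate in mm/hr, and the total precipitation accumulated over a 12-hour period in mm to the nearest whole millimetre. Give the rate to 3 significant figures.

R ≈ 1.11 mm/hr; total ≈ 13 mm

Column moisture flux per unit crosswind length is F = V × PW.
Inflow: F_in = 14.3 × 11.9 = 170.17 mm·m/s
Outflow: F_out = 14.3 × 6.37 = 91.091 mm·m/s
Steady-state rate R = (F_in − F_out)/L = (170.17 − 91.091) / 257000 m = 3.077e-04 mm/s.
R = 3.077e-04 × 3600 = 1.11 mm/hr.
Over 12 h: total = 1.11 × 12 = 13.32 ≈ 13 mm.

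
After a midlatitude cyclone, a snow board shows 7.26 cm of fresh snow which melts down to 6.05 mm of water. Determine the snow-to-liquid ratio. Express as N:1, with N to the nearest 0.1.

Ratio = snow depth / SWE = 72.6 mm / 6.05 mm = 12.0, i.e. 12.0:1.

ratio ≈ 12.0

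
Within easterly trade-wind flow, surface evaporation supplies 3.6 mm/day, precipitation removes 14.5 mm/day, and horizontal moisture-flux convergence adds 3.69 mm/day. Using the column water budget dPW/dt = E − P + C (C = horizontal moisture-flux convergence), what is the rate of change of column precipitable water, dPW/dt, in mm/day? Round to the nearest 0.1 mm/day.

dPW/dt = E − P + C = 3.6 − 14.5 + (3.69) = -7.2 mm/day.

dPW/dt ≈ -7.2 mm/day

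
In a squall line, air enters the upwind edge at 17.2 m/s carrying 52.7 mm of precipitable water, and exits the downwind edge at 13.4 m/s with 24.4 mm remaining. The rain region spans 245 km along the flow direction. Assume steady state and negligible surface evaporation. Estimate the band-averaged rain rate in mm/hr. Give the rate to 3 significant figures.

Column moisture flux per unit crosswind length is F = V × PW.
Inflow: F_in = 17.2 × 52.7 = 906.44 mm·m/s
Outflow: F_out = 13.4 × 24.4 = 326.96 mm·m/s
Steady-state rate R = (F_in − F_out)/L = (906.44 − 326.96) / 245000 m = 2.365e-03 mm/s.
R = 2.365e-03 × 3600 = 8.51 mm/hr.

R ≈ 8.51 mm/hr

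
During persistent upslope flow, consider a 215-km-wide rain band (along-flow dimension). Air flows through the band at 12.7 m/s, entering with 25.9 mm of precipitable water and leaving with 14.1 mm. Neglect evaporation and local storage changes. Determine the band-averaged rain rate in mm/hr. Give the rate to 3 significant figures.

R ≈ 2.51 mm/hr

Column moisture flux per unit crosswind length is F = V × PW.
Inflow: F_in = 12.7 × 25.9 = 328.93 mm·m/s
Outflow: F_out = 12.7 × 14.1 = 179.07 mm·m/s
Steady-state rate R = (F_in − F_out)/L = (328.93 − 179.07) / 215000 m = 6.970e-04 mm/s.
R = 6.970e-04 × 3600 = 2.51 mm/hr.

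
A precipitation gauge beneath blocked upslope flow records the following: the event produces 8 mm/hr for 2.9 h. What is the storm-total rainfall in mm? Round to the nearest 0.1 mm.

total ≈ 23.2 mm

Total = Σ Rᵢ Δtᵢ = 8 × 2.9
      = 23.2 = 23.2 mm.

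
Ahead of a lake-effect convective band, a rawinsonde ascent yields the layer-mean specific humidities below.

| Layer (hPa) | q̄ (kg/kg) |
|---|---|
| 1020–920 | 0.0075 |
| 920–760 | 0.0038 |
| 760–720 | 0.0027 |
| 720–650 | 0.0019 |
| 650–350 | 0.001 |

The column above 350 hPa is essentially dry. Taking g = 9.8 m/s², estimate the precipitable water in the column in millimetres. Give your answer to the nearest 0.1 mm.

Precipitable water is the column-integrated vapour mass per unit area: PW = (1/g) Σ q̄ Δp, with q in kg/kg and Δp in Pa (1 kg/m² of water = 1 mm).
Layer 1020–920 hPa: Δp = 100 hPa = 10000 Pa, q̄ = 0.0075 kg/kg → 0.0075 × 10000 / 9.8 = 7.65 mm
Layer 920–760 hPa: Δp = 160 hPa = 16000 Pa, q̄ = 0.0038 kg/kg → 0.0038 × 16000 / 9.8 = 6.20 mm
Layer 760–720 hPa: Δp = 40 hPa = 4000 Pa, q̄ = 0.0027 kg/kg → 0.0027 × 4000 / 9.8 = 1.10 mm
Layer 720–650 hPa: Δp = 70 hPa = 7000 Pa, q̄ = 0.0019 kg/kg → 0.0019 × 7000 / 9.8 = 1.36 mm
Layer 650–350 hPa: Δp = 300 hPa = 30000 Pa, q̄ = 0.001 kg/kg → 0.001 × 30000 / 9.8 = 3.06 mm
PW = 7.65 + 6.20 + 1.10 + 1.36 + 3.06 = 19.37 ≈ 19.4 mm.

PW ≈ 19.4 mm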